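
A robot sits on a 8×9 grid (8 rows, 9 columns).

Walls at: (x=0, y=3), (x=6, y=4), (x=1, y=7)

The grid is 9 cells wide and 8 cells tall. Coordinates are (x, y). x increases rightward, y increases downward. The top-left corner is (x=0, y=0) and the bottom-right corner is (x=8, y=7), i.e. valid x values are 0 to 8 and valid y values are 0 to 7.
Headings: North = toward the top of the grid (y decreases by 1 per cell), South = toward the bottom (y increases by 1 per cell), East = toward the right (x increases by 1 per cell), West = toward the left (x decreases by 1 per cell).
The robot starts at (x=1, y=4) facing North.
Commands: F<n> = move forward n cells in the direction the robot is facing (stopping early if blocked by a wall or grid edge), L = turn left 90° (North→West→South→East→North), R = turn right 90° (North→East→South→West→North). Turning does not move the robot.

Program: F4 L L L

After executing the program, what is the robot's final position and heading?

Answer: Final position: (x=1, y=0), facing East

Derivation:
Start: (x=1, y=4), facing North
  F4: move forward 4, now at (x=1, y=0)
  L: turn left, now facing West
  L: turn left, now facing South
  L: turn left, now facing East
Final: (x=1, y=0), facing East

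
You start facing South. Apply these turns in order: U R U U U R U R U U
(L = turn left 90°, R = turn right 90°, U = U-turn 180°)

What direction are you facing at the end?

Start: South
  U (U-turn (180°)) -> North
  R (right (90° clockwise)) -> East
  U (U-turn (180°)) -> West
  U (U-turn (180°)) -> East
  U (U-turn (180°)) -> West
  R (right (90° clockwise)) -> North
  U (U-turn (180°)) -> South
  R (right (90° clockwise)) -> West
  U (U-turn (180°)) -> East
  U (U-turn (180°)) -> West
Final: West

Answer: Final heading: West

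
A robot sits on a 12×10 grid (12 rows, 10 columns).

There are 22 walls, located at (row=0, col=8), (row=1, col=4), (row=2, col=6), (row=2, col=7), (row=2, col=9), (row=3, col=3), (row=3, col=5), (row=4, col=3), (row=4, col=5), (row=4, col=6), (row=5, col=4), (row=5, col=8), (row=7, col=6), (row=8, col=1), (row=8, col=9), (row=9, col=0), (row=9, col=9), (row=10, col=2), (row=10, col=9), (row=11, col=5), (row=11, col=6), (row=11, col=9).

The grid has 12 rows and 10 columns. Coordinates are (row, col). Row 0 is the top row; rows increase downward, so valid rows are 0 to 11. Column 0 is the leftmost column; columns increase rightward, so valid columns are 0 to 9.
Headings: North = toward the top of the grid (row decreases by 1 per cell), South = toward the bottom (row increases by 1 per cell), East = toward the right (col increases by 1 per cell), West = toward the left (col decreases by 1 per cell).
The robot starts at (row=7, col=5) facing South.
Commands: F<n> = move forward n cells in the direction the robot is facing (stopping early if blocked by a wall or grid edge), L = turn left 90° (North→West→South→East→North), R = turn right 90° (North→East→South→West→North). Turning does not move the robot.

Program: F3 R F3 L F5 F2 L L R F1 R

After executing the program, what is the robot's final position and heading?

Start: (row=7, col=5), facing South
  F3: move forward 3, now at (row=10, col=5)
  R: turn right, now facing West
  F3: move forward 2/3 (blocked), now at (row=10, col=3)
  L: turn left, now facing South
  F5: move forward 1/5 (blocked), now at (row=11, col=3)
  F2: move forward 0/2 (blocked), now at (row=11, col=3)
  L: turn left, now facing East
  L: turn left, now facing North
  R: turn right, now facing East
  F1: move forward 1, now at (row=11, col=4)
  R: turn right, now facing South
Final: (row=11, col=4), facing South

Answer: Final position: (row=11, col=4), facing South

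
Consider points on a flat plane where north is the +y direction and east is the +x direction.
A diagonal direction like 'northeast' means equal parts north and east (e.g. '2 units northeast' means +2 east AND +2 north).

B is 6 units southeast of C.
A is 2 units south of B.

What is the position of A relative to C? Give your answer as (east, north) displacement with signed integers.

Place C at the origin (east=0, north=0).
  B is 6 units southeast of C: delta (east=+6, north=-6); B at (east=6, north=-6).
  A is 2 units south of B: delta (east=+0, north=-2); A at (east=6, north=-8).
Therefore A relative to C: (east=6, north=-8).

Answer: A is at (east=6, north=-8) relative to C.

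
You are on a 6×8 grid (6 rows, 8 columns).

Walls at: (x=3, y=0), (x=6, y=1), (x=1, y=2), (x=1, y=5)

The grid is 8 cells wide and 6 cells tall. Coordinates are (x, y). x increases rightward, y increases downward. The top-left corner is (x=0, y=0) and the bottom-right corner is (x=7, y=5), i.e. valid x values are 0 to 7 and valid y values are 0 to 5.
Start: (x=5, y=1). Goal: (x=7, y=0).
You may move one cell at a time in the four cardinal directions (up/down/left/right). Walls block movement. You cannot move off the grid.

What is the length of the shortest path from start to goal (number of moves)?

BFS from (x=5, y=1) until reaching (x=7, y=0):
  Distance 0: (x=5, y=1)
  Distance 1: (x=5, y=0), (x=4, y=1), (x=5, y=2)
  Distance 2: (x=4, y=0), (x=6, y=0), (x=3, y=1), (x=4, y=2), (x=6, y=2), (x=5, y=3)
  Distance 3: (x=7, y=0), (x=2, y=1), (x=3, y=2), (x=7, y=2), (x=4, y=3), (x=6, y=3), (x=5, y=4)  <- goal reached here
One shortest path (3 moves): (x=5, y=1) -> (x=5, y=0) -> (x=6, y=0) -> (x=7, y=0)

Answer: Shortest path length: 3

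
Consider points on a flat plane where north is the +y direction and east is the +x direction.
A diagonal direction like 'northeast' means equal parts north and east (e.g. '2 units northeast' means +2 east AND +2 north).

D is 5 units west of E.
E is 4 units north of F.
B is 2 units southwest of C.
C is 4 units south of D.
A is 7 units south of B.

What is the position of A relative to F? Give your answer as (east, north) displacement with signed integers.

Place F at the origin (east=0, north=0).
  E is 4 units north of F: delta (east=+0, north=+4); E at (east=0, north=4).
  D is 5 units west of E: delta (east=-5, north=+0); D at (east=-5, north=4).
  C is 4 units south of D: delta (east=+0, north=-4); C at (east=-5, north=0).
  B is 2 units southwest of C: delta (east=-2, north=-2); B at (east=-7, north=-2).
  A is 7 units south of B: delta (east=+0, north=-7); A at (east=-7, north=-9).
Therefore A relative to F: (east=-7, north=-9).

Answer: A is at (east=-7, north=-9) relative to F.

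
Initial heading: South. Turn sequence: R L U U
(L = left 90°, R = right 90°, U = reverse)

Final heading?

Start: South
  R (right (90° clockwise)) -> West
  L (left (90° counter-clockwise)) -> South
  U (U-turn (180°)) -> North
  U (U-turn (180°)) -> South
Final: South

Answer: Final heading: South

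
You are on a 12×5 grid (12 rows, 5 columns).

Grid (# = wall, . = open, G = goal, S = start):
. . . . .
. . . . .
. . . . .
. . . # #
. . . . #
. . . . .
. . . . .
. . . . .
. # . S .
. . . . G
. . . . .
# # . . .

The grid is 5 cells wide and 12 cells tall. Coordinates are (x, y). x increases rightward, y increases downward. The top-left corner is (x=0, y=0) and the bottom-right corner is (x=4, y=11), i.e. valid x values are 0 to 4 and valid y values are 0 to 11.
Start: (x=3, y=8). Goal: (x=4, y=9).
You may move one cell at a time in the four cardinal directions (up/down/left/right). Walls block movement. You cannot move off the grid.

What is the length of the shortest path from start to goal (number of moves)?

Answer: Shortest path length: 2

Derivation:
BFS from (x=3, y=8) until reaching (x=4, y=9):
  Distance 0: (x=3, y=8)
  Distance 1: (x=3, y=7), (x=2, y=8), (x=4, y=8), (x=3, y=9)
  Distance 2: (x=3, y=6), (x=2, y=7), (x=4, y=7), (x=2, y=9), (x=4, y=9), (x=3, y=10)  <- goal reached here
One shortest path (2 moves): (x=3, y=8) -> (x=4, y=8) -> (x=4, y=9)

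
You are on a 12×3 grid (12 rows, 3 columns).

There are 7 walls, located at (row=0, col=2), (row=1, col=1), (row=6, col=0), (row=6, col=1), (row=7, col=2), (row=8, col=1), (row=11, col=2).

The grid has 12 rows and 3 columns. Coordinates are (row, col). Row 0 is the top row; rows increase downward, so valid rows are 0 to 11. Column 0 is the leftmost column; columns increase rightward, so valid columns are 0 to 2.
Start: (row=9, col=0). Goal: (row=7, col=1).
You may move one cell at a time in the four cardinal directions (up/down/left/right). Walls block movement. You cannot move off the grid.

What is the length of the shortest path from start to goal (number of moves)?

Answer: Shortest path length: 3

Derivation:
BFS from (row=9, col=0) until reaching (row=7, col=1):
  Distance 0: (row=9, col=0)
  Distance 1: (row=8, col=0), (row=9, col=1), (row=10, col=0)
  Distance 2: (row=7, col=0), (row=9, col=2), (row=10, col=1), (row=11, col=0)
  Distance 3: (row=7, col=1), (row=8, col=2), (row=10, col=2), (row=11, col=1)  <- goal reached here
One shortest path (3 moves): (row=9, col=0) -> (row=8, col=0) -> (row=7, col=0) -> (row=7, col=1)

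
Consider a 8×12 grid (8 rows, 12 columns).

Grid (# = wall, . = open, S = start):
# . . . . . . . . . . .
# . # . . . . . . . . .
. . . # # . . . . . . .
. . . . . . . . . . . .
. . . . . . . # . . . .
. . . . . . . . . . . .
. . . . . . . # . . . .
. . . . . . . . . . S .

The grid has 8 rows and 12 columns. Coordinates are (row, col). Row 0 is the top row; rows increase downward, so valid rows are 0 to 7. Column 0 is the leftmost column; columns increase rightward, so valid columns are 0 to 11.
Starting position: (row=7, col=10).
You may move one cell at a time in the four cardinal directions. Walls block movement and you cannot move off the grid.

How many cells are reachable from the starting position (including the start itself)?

BFS flood-fill from (row=7, col=10):
  Distance 0: (row=7, col=10)
  Distance 1: (row=6, col=10), (row=7, col=9), (row=7, col=11)
  Distance 2: (row=5, col=10), (row=6, col=9), (row=6, col=11), (row=7, col=8)
  Distance 3: (row=4, col=10), (row=5, col=9), (row=5, col=11), (row=6, col=8), (row=7, col=7)
  Distance 4: (row=3, col=10), (row=4, col=9), (row=4, col=11), (row=5, col=8), (row=7, col=6)
  Distance 5: (row=2, col=10), (row=3, col=9), (row=3, col=11), (row=4, col=8), (row=5, col=7), (row=6, col=6), (row=7, col=5)
  Distance 6: (row=1, col=10), (row=2, col=9), (row=2, col=11), (row=3, col=8), (row=5, col=6), (row=6, col=5), (row=7, col=4)
  Distance 7: (row=0, col=10), (row=1, col=9), (row=1, col=11), (row=2, col=8), (row=3, col=7), (row=4, col=6), (row=5, col=5), (row=6, col=4), (row=7, col=3)
  Distance 8: (row=0, col=9), (row=0, col=11), (row=1, col=8), (row=2, col=7), (row=3, col=6), (row=4, col=5), (row=5, col=4), (row=6, col=3), (row=7, col=2)
  Distance 9: (row=0, col=8), (row=1, col=7), (row=2, col=6), (row=3, col=5), (row=4, col=4), (row=5, col=3), (row=6, col=2), (row=7, col=1)
  Distance 10: (row=0, col=7), (row=1, col=6), (row=2, col=5), (row=3, col=4), (row=4, col=3), (row=5, col=2), (row=6, col=1), (row=7, col=0)
  Distance 11: (row=0, col=6), (row=1, col=5), (row=3, col=3), (row=4, col=2), (row=5, col=1), (row=6, col=0)
  Distance 12: (row=0, col=5), (row=1, col=4), (row=3, col=2), (row=4, col=1), (row=5, col=0)
  Distance 13: (row=0, col=4), (row=1, col=3), (row=2, col=2), (row=3, col=1), (row=4, col=0)
  Distance 14: (row=0, col=3), (row=2, col=1), (row=3, col=0)
  Distance 15: (row=0, col=2), (row=1, col=1), (row=2, col=0)
  Distance 16: (row=0, col=1)
Total reachable: 89 (grid has 89 open cells total)

Answer: Reachable cells: 89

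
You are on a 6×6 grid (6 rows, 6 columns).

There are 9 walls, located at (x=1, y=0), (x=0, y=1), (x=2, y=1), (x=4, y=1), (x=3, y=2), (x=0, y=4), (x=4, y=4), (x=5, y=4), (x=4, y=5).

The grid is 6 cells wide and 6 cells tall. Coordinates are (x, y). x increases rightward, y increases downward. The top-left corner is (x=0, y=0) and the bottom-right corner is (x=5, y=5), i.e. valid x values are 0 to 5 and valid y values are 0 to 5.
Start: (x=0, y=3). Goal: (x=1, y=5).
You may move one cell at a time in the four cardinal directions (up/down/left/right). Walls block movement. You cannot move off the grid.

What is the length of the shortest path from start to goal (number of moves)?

Answer: Shortest path length: 3

Derivation:
BFS from (x=0, y=3) until reaching (x=1, y=5):
  Distance 0: (x=0, y=3)
  Distance 1: (x=0, y=2), (x=1, y=3)
  Distance 2: (x=1, y=2), (x=2, y=3), (x=1, y=4)
  Distance 3: (x=1, y=1), (x=2, y=2), (x=3, y=3), (x=2, y=4), (x=1, y=5)  <- goal reached here
One shortest path (3 moves): (x=0, y=3) -> (x=1, y=3) -> (x=1, y=4) -> (x=1, y=5)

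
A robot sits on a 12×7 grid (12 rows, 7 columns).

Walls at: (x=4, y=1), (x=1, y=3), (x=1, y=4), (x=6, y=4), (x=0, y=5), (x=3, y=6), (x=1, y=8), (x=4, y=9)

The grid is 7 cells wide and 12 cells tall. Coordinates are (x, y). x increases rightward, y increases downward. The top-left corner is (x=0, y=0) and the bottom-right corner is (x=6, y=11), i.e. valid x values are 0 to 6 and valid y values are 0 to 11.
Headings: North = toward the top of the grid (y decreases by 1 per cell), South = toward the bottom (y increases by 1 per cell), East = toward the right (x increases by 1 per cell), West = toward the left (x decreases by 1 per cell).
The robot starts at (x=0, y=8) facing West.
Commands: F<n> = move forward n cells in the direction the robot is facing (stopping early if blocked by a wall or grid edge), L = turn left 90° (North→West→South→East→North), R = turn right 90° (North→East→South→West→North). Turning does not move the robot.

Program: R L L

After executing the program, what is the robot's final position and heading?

Answer: Final position: (x=0, y=8), facing South

Derivation:
Start: (x=0, y=8), facing West
  R: turn right, now facing North
  L: turn left, now facing West
  L: turn left, now facing South
Final: (x=0, y=8), facing South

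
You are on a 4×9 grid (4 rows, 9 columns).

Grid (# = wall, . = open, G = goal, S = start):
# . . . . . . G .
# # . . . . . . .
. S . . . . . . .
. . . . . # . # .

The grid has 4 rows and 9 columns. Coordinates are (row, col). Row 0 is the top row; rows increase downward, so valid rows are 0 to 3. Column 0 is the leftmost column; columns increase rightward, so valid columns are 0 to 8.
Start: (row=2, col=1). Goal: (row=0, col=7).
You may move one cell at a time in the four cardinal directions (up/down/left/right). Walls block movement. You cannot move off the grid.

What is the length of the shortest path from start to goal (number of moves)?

Answer: Shortest path length: 8

Derivation:
BFS from (row=2, col=1) until reaching (row=0, col=7):
  Distance 0: (row=2, col=1)
  Distance 1: (row=2, col=0), (row=2, col=2), (row=3, col=1)
  Distance 2: (row=1, col=2), (row=2, col=3), (row=3, col=0), (row=3, col=2)
  Distance 3: (row=0, col=2), (row=1, col=3), (row=2, col=4), (row=3, col=3)
  Distance 4: (row=0, col=1), (row=0, col=3), (row=1, col=4), (row=2, col=5), (row=3, col=4)
  Distance 5: (row=0, col=4), (row=1, col=5), (row=2, col=6)
  Distance 6: (row=0, col=5), (row=1, col=6), (row=2, col=7), (row=3, col=6)
  Distance 7: (row=0, col=6), (row=1, col=7), (row=2, col=8)
  Distance 8: (row=0, col=7), (row=1, col=8), (row=3, col=8)  <- goal reached here
One shortest path (8 moves): (row=2, col=1) -> (row=2, col=2) -> (row=2, col=3) -> (row=2, col=4) -> (row=2, col=5) -> (row=2, col=6) -> (row=2, col=7) -> (row=1, col=7) -> (row=0, col=7)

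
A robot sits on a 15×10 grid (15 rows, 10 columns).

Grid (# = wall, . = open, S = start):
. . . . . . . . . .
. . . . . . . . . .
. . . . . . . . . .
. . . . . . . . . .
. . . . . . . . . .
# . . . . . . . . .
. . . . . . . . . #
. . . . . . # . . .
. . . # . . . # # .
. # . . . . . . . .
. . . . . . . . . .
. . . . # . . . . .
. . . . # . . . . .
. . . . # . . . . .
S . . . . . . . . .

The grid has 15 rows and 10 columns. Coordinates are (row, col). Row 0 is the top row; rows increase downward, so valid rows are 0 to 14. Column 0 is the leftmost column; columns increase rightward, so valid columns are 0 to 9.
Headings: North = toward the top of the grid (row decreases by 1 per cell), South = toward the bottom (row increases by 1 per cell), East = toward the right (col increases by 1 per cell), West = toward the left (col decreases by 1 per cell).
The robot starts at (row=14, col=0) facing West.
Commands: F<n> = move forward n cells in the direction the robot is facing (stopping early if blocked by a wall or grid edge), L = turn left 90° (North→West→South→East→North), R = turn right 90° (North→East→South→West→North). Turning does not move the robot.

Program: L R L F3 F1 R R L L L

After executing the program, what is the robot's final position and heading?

Start: (row=14, col=0), facing West
  L: turn left, now facing South
  R: turn right, now facing West
  L: turn left, now facing South
  F3: move forward 0/3 (blocked), now at (row=14, col=0)
  F1: move forward 0/1 (blocked), now at (row=14, col=0)
  R: turn right, now facing West
  R: turn right, now facing North
  L: turn left, now facing West
  L: turn left, now facing South
  L: turn left, now facing East
Final: (row=14, col=0), facing East

Answer: Final position: (row=14, col=0), facing East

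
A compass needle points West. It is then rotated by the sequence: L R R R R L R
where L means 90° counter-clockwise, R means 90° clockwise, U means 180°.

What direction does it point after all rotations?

Answer: Final heading: South

Derivation:
Start: West
  L (left (90° counter-clockwise)) -> South
  R (right (90° clockwise)) -> West
  R (right (90° clockwise)) -> North
  R (right (90° clockwise)) -> East
  R (right (90° clockwise)) -> South
  L (left (90° counter-clockwise)) -> East
  R (right (90° clockwise)) -> South
Final: South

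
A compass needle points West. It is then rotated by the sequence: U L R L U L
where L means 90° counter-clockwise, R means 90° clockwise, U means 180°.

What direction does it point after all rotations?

Start: West
  U (U-turn (180°)) -> East
  L (left (90° counter-clockwise)) -> North
  R (right (90° clockwise)) -> East
  L (left (90° counter-clockwise)) -> North
  U (U-turn (180°)) -> South
  L (left (90° counter-clockwise)) -> East
Final: East

Answer: Final heading: East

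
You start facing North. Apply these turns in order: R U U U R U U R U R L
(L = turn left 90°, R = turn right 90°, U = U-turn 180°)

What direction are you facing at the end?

Answer: Final heading: West

Derivation:
Start: North
  R (right (90° clockwise)) -> East
  U (U-turn (180°)) -> West
  U (U-turn (180°)) -> East
  U (U-turn (180°)) -> West
  R (right (90° clockwise)) -> North
  U (U-turn (180°)) -> South
  U (U-turn (180°)) -> North
  R (right (90° clockwise)) -> East
  U (U-turn (180°)) -> West
  R (right (90° clockwise)) -> North
  L (left (90° counter-clockwise)) -> West
Final: West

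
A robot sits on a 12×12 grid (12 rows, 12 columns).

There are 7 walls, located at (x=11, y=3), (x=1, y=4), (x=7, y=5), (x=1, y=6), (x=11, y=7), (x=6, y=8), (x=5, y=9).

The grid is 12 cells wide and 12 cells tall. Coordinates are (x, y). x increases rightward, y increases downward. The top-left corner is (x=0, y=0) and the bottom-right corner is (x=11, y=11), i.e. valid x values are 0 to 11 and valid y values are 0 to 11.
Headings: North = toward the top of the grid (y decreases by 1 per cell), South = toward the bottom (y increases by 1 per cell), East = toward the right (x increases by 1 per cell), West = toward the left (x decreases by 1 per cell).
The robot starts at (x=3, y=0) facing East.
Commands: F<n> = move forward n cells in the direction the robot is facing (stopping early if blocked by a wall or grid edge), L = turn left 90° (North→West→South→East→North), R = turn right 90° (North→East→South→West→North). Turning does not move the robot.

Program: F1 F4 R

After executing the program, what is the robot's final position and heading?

Answer: Final position: (x=8, y=0), facing South

Derivation:
Start: (x=3, y=0), facing East
  F1: move forward 1, now at (x=4, y=0)
  F4: move forward 4, now at (x=8, y=0)
  R: turn right, now facing South
Final: (x=8, y=0), facing South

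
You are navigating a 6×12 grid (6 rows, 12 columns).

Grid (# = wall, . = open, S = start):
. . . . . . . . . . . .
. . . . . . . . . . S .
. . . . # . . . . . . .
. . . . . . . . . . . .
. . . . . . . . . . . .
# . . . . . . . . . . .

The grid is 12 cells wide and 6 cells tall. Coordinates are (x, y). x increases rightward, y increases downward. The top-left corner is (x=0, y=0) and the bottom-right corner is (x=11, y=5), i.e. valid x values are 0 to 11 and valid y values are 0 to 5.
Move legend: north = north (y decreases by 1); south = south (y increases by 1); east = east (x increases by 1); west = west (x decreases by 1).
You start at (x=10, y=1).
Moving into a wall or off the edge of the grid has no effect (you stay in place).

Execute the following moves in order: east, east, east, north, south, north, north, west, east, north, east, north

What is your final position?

Start: (x=10, y=1)
  east (east): (x=10, y=1) -> (x=11, y=1)
  east (east): blocked, stay at (x=11, y=1)
  east (east): blocked, stay at (x=11, y=1)
  north (north): (x=11, y=1) -> (x=11, y=0)
  south (south): (x=11, y=0) -> (x=11, y=1)
  north (north): (x=11, y=1) -> (x=11, y=0)
  north (north): blocked, stay at (x=11, y=0)
  west (west): (x=11, y=0) -> (x=10, y=0)
  east (east): (x=10, y=0) -> (x=11, y=0)
  north (north): blocked, stay at (x=11, y=0)
  east (east): blocked, stay at (x=11, y=0)
  north (north): blocked, stay at (x=11, y=0)
Final: (x=11, y=0)

Answer: Final position: (x=11, y=0)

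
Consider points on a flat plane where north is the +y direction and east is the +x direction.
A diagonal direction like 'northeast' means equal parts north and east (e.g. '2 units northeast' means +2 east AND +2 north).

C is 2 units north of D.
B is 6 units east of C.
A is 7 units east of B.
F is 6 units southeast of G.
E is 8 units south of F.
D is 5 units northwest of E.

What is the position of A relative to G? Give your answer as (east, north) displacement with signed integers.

Place G at the origin (east=0, north=0).
  F is 6 units southeast of G: delta (east=+6, north=-6); F at (east=6, north=-6).
  E is 8 units south of F: delta (east=+0, north=-8); E at (east=6, north=-14).
  D is 5 units northwest of E: delta (east=-5, north=+5); D at (east=1, north=-9).
  C is 2 units north of D: delta (east=+0, north=+2); C at (east=1, north=-7).
  B is 6 units east of C: delta (east=+6, north=+0); B at (east=7, north=-7).
  A is 7 units east of B: delta (east=+7, north=+0); A at (east=14, north=-7).
Therefore A relative to G: (east=14, north=-7).

Answer: A is at (east=14, north=-7) relative to G.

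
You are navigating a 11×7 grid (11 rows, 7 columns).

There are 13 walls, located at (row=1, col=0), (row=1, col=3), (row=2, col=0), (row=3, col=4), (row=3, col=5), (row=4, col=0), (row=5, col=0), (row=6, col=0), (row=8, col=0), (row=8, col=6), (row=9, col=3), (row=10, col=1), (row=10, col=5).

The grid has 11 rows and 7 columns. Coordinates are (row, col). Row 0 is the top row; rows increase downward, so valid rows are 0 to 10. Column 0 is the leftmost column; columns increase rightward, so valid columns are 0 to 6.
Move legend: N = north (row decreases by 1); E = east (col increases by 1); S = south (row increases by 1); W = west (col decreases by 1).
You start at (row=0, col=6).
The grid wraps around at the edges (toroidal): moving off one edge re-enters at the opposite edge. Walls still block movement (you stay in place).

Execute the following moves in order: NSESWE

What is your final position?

Answer: Final position: (row=0, col=0)

Derivation:
Start: (row=0, col=6)
  N (north): (row=0, col=6) -> (row=10, col=6)
  S (south): (row=10, col=6) -> (row=0, col=6)
  E (east): (row=0, col=6) -> (row=0, col=0)
  S (south): blocked, stay at (row=0, col=0)
  W (west): (row=0, col=0) -> (row=0, col=6)
  E (east): (row=0, col=6) -> (row=0, col=0)
Final: (row=0, col=0)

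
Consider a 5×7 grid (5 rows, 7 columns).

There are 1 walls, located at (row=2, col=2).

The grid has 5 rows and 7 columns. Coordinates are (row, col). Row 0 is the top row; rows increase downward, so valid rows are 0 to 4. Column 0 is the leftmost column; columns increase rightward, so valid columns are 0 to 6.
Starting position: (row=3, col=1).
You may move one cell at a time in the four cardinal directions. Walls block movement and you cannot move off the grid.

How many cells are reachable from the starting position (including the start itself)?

BFS flood-fill from (row=3, col=1):
  Distance 0: (row=3, col=1)
  Distance 1: (row=2, col=1), (row=3, col=0), (row=3, col=2), (row=4, col=1)
  Distance 2: (row=1, col=1), (row=2, col=0), (row=3, col=3), (row=4, col=0), (row=4, col=2)
  Distance 3: (row=0, col=1), (row=1, col=0), (row=1, col=2), (row=2, col=3), (row=3, col=4), (row=4, col=3)
  Distance 4: (row=0, col=0), (row=0, col=2), (row=1, col=3), (row=2, col=4), (row=3, col=5), (row=4, col=4)
  Distance 5: (row=0, col=3), (row=1, col=4), (row=2, col=5), (row=3, col=6), (row=4, col=5)
  Distance 6: (row=0, col=4), (row=1, col=5), (row=2, col=6), (row=4, col=6)
  Distance 7: (row=0, col=5), (row=1, col=6)
  Distance 8: (row=0, col=6)
Total reachable: 34 (grid has 34 open cells total)

Answer: Reachable cells: 34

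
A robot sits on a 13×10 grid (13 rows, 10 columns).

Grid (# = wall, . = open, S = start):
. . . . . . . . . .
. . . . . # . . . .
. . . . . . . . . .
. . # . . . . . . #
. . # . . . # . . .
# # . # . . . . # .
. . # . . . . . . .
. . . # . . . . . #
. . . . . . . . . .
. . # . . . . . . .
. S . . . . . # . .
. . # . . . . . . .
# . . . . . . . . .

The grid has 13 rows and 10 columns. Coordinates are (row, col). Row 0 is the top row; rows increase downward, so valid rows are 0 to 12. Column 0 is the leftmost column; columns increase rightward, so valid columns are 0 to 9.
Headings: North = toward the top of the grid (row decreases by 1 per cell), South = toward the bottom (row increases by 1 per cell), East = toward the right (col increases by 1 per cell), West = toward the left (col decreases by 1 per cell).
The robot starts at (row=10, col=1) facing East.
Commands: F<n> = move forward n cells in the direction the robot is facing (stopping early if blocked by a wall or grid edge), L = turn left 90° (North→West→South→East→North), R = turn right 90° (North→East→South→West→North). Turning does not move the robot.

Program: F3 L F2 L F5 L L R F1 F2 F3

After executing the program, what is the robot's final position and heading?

Start: (row=10, col=1), facing East
  F3: move forward 3, now at (row=10, col=4)
  L: turn left, now facing North
  F2: move forward 2, now at (row=8, col=4)
  L: turn left, now facing West
  F5: move forward 4/5 (blocked), now at (row=8, col=0)
  L: turn left, now facing South
  L: turn left, now facing East
  R: turn right, now facing South
  F1: move forward 1, now at (row=9, col=0)
  F2: move forward 2, now at (row=11, col=0)
  F3: move forward 0/3 (blocked), now at (row=11, col=0)
Final: (row=11, col=0), facing South

Answer: Final position: (row=11, col=0), facing South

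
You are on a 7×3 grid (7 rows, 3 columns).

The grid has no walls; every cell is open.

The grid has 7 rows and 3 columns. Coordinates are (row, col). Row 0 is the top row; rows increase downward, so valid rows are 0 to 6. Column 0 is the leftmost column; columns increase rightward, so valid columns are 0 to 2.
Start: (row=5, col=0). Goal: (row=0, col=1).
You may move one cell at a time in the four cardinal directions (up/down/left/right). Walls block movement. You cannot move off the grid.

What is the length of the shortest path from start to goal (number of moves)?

Answer: Shortest path length: 6

Derivation:
BFS from (row=5, col=0) until reaching (row=0, col=1):
  Distance 0: (row=5, col=0)
  Distance 1: (row=4, col=0), (row=5, col=1), (row=6, col=0)
  Distance 2: (row=3, col=0), (row=4, col=1), (row=5, col=2), (row=6, col=1)
  Distance 3: (row=2, col=0), (row=3, col=1), (row=4, col=2), (row=6, col=2)
  Distance 4: (row=1, col=0), (row=2, col=1), (row=3, col=2)
  Distance 5: (row=0, col=0), (row=1, col=1), (row=2, col=2)
  Distance 6: (row=0, col=1), (row=1, col=2)  <- goal reached here
One shortest path (6 moves): (row=5, col=0) -> (row=5, col=1) -> (row=4, col=1) -> (row=3, col=1) -> (row=2, col=1) -> (row=1, col=1) -> (row=0, col=1)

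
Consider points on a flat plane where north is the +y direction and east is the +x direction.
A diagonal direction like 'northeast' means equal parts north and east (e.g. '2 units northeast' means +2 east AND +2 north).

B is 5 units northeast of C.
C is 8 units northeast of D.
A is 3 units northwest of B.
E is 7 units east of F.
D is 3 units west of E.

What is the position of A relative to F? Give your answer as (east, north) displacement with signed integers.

Place F at the origin (east=0, north=0).
  E is 7 units east of F: delta (east=+7, north=+0); E at (east=7, north=0).
  D is 3 units west of E: delta (east=-3, north=+0); D at (east=4, north=0).
  C is 8 units northeast of D: delta (east=+8, north=+8); C at (east=12, north=8).
  B is 5 units northeast of C: delta (east=+5, north=+5); B at (east=17, north=13).
  A is 3 units northwest of B: delta (east=-3, north=+3); A at (east=14, north=16).
Therefore A relative to F: (east=14, north=16).

Answer: A is at (east=14, north=16) relative to F.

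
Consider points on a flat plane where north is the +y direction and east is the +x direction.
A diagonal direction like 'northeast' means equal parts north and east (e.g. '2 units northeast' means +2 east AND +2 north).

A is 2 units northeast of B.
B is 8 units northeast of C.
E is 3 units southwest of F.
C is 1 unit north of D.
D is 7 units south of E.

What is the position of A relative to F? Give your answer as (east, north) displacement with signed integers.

Place F at the origin (east=0, north=0).
  E is 3 units southwest of F: delta (east=-3, north=-3); E at (east=-3, north=-3).
  D is 7 units south of E: delta (east=+0, north=-7); D at (east=-3, north=-10).
  C is 1 unit north of D: delta (east=+0, north=+1); C at (east=-3, north=-9).
  B is 8 units northeast of C: delta (east=+8, north=+8); B at (east=5, north=-1).
  A is 2 units northeast of B: delta (east=+2, north=+2); A at (east=7, north=1).
Therefore A relative to F: (east=7, north=1).

Answer: A is at (east=7, north=1) relative to F.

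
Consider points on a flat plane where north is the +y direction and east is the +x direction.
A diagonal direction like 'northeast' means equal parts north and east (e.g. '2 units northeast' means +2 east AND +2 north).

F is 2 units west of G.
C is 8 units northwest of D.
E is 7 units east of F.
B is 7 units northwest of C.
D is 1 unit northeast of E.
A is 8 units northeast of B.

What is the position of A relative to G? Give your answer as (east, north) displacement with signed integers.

Place G at the origin (east=0, north=0).
  F is 2 units west of G: delta (east=-2, north=+0); F at (east=-2, north=0).
  E is 7 units east of F: delta (east=+7, north=+0); E at (east=5, north=0).
  D is 1 unit northeast of E: delta (east=+1, north=+1); D at (east=6, north=1).
  C is 8 units northwest of D: delta (east=-8, north=+8); C at (east=-2, north=9).
  B is 7 units northwest of C: delta (east=-7, north=+7); B at (east=-9, north=16).
  A is 8 units northeast of B: delta (east=+8, north=+8); A at (east=-1, north=24).
Therefore A relative to G: (east=-1, north=24).

Answer: A is at (east=-1, north=24) relative to G.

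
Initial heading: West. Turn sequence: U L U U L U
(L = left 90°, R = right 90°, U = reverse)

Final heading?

Answer: Final heading: East

Derivation:
Start: West
  U (U-turn (180°)) -> East
  L (left (90° counter-clockwise)) -> North
  U (U-turn (180°)) -> South
  U (U-turn (180°)) -> North
  L (left (90° counter-clockwise)) -> West
  U (U-turn (180°)) -> East
Final: East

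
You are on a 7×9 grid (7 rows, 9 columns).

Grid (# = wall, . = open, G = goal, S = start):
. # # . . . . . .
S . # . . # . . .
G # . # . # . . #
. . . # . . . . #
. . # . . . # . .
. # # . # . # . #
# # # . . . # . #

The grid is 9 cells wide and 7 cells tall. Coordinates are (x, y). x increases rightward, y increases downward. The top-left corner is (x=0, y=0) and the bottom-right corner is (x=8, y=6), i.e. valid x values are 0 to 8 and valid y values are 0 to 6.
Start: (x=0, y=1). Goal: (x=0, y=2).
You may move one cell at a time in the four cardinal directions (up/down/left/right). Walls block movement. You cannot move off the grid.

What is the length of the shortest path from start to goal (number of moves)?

Answer: Shortest path length: 1

Derivation:
BFS from (x=0, y=1) until reaching (x=0, y=2):
  Distance 0: (x=0, y=1)
  Distance 1: (x=0, y=0), (x=1, y=1), (x=0, y=2)  <- goal reached here
One shortest path (1 moves): (x=0, y=1) -> (x=0, y=2)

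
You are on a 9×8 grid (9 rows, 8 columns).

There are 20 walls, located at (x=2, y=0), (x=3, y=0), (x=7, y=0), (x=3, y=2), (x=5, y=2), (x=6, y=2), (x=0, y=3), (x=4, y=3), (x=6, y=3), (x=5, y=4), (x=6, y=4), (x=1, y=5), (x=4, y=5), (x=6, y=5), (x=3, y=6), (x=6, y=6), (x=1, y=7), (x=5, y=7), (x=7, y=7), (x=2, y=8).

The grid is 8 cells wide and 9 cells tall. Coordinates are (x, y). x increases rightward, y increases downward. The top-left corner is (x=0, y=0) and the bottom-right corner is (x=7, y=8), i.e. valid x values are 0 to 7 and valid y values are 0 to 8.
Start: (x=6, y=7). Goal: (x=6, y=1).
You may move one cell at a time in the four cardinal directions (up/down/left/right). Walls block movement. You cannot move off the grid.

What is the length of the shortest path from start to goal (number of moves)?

Answer: Shortest path length: 16

Derivation:
BFS from (x=6, y=7) until reaching (x=6, y=1):
  Distance 0: (x=6, y=7)
  Distance 1: (x=6, y=8)
  Distance 2: (x=5, y=8), (x=7, y=8)
  Distance 3: (x=4, y=8)
  Distance 4: (x=4, y=7), (x=3, y=8)
  Distance 5: (x=4, y=6), (x=3, y=7)
  Distance 6: (x=5, y=6), (x=2, y=7)
  Distance 7: (x=5, y=5), (x=2, y=6)
  Distance 8: (x=2, y=5), (x=1, y=6)
  Distance 9: (x=2, y=4), (x=3, y=5), (x=0, y=6)
  Distance 10: (x=2, y=3), (x=1, y=4), (x=3, y=4), (x=0, y=5), (x=0, y=7)
  Distance 11: (x=2, y=2), (x=1, y=3), (x=3, y=3), (x=0, y=4), (x=4, y=4), (x=0, y=8)
  Distance 12: (x=2, y=1), (x=1, y=2), (x=1, y=8)
  Distance 13: (x=1, y=1), (x=3, y=1), (x=0, y=2)
  Distance 14: (x=1, y=0), (x=0, y=1), (x=4, y=1)
  Distance 15: (x=0, y=0), (x=4, y=0), (x=5, y=1), (x=4, y=2)
  Distance 16: (x=5, y=0), (x=6, y=1)  <- goal reached here
One shortest path (16 moves): (x=6, y=7) -> (x=6, y=8) -> (x=5, y=8) -> (x=4, y=8) -> (x=3, y=8) -> (x=3, y=7) -> (x=2, y=7) -> (x=2, y=6) -> (x=2, y=5) -> (x=2, y=4) -> (x=2, y=3) -> (x=2, y=2) -> (x=2, y=1) -> (x=3, y=1) -> (x=4, y=1) -> (x=5, y=1) -> (x=6, y=1)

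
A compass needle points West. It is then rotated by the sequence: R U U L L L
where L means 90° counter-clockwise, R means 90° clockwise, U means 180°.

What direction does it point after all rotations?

Answer: Final heading: East

Derivation:
Start: West
  R (right (90° clockwise)) -> North
  U (U-turn (180°)) -> South
  U (U-turn (180°)) -> North
  L (left (90° counter-clockwise)) -> West
  L (left (90° counter-clockwise)) -> South
  L (left (90° counter-clockwise)) -> East
Final: East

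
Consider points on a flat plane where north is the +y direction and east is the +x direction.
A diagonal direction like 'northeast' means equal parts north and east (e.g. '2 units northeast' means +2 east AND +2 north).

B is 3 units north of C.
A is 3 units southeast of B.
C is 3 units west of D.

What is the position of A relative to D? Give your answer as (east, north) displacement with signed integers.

Answer: A is at (east=0, north=0) relative to D.

Derivation:
Place D at the origin (east=0, north=0).
  C is 3 units west of D: delta (east=-3, north=+0); C at (east=-3, north=0).
  B is 3 units north of C: delta (east=+0, north=+3); B at (east=-3, north=3).
  A is 3 units southeast of B: delta (east=+3, north=-3); A at (east=0, north=0).
Therefore A relative to D: (east=0, north=0).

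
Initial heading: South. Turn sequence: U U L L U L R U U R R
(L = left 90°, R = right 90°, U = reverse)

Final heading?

Start: South
  U (U-turn (180°)) -> North
  U (U-turn (180°)) -> South
  L (left (90° counter-clockwise)) -> East
  L (left (90° counter-clockwise)) -> North
  U (U-turn (180°)) -> South
  L (left (90° counter-clockwise)) -> East
  R (right (90° clockwise)) -> South
  U (U-turn (180°)) -> North
  U (U-turn (180°)) -> South
  R (right (90° clockwise)) -> West
  R (right (90° clockwise)) -> North
Final: North

Answer: Final heading: North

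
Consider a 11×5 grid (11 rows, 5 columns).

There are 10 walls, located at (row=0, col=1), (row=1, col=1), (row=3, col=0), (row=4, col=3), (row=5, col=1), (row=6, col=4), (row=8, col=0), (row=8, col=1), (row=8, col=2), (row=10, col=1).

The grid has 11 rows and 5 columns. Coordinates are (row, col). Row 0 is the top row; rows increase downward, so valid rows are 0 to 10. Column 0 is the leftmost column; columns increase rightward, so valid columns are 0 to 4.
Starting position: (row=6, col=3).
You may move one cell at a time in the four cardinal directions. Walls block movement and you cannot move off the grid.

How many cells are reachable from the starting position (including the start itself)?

Answer: Reachable cells: 45

Derivation:
BFS flood-fill from (row=6, col=3):
  Distance 0: (row=6, col=3)
  Distance 1: (row=5, col=3), (row=6, col=2), (row=7, col=3)
  Distance 2: (row=5, col=2), (row=5, col=4), (row=6, col=1), (row=7, col=2), (row=7, col=4), (row=8, col=3)
  Distance 3: (row=4, col=2), (row=4, col=4), (row=6, col=0), (row=7, col=1), (row=8, col=4), (row=9, col=3)
  Distance 4: (row=3, col=2), (row=3, col=4), (row=4, col=1), (row=5, col=0), (row=7, col=0), (row=9, col=2), (row=9, col=4), (row=10, col=3)
  Distance 5: (row=2, col=2), (row=2, col=4), (row=3, col=1), (row=3, col=3), (row=4, col=0), (row=9, col=1), (row=10, col=2), (row=10, col=4)
  Distance 6: (row=1, col=2), (row=1, col=4), (row=2, col=1), (row=2, col=3), (row=9, col=0)
  Distance 7: (row=0, col=2), (row=0, col=4), (row=1, col=3), (row=2, col=0), (row=10, col=0)
  Distance 8: (row=0, col=3), (row=1, col=0)
  Distance 9: (row=0, col=0)
Total reachable: 45 (grid has 45 open cells total)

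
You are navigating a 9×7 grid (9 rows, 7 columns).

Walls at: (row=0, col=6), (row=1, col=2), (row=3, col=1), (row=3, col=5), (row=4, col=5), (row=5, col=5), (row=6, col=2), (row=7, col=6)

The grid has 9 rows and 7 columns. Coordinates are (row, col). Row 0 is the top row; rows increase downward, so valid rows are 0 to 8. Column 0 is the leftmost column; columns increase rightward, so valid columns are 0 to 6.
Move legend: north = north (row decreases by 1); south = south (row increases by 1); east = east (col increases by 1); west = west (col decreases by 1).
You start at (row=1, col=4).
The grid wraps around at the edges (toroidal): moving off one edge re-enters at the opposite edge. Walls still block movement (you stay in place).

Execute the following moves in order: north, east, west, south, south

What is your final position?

Answer: Final position: (row=2, col=4)

Derivation:
Start: (row=1, col=4)
  north (north): (row=1, col=4) -> (row=0, col=4)
  east (east): (row=0, col=4) -> (row=0, col=5)
  west (west): (row=0, col=5) -> (row=0, col=4)
  south (south): (row=0, col=4) -> (row=1, col=4)
  south (south): (row=1, col=4) -> (row=2, col=4)
Final: (row=2, col=4)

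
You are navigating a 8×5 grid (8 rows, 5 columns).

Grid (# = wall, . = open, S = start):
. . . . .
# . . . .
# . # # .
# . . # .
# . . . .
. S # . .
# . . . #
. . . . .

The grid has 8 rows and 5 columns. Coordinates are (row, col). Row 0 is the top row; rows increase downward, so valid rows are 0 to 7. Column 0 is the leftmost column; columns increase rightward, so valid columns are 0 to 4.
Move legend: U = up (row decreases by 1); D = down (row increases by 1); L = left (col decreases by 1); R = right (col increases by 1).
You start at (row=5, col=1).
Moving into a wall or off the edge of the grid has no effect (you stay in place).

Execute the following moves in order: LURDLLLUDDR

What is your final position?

Start: (row=5, col=1)
  L (left): (row=5, col=1) -> (row=5, col=0)
  U (up): blocked, stay at (row=5, col=0)
  R (right): (row=5, col=0) -> (row=5, col=1)
  D (down): (row=5, col=1) -> (row=6, col=1)
  [×3]L (left): blocked, stay at (row=6, col=1)
  U (up): (row=6, col=1) -> (row=5, col=1)
  D (down): (row=5, col=1) -> (row=6, col=1)
  D (down): (row=6, col=1) -> (row=7, col=1)
  R (right): (row=7, col=1) -> (row=7, col=2)
Final: (row=7, col=2)

Answer: Final position: (row=7, col=2)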